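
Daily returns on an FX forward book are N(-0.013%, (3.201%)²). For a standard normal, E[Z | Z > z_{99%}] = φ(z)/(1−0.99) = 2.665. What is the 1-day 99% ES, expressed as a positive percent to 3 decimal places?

8.544%

ES = −(-0.013%) + 3.201% × 2.665 = 8.544%.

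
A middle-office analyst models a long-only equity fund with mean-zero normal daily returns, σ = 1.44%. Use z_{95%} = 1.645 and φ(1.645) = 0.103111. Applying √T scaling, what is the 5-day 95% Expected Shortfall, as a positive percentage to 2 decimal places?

σ_{5d} = 1.44% × √5 = 3.220%.
ES multiplier = φ(z)/(1−α) = 0.103111/0.05 = 2.062.
ES = 3.220% × 2.062 = 6.640%.

6.64%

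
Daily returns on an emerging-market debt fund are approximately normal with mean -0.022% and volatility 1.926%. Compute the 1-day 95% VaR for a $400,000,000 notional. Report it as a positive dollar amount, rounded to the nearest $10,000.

$12,760,000

At 95% one-sided, z = 1.645.
VaR = −μ + z·σ = −(-0.022%) + 1.645 × 1.926% = 3.190%.
On $400,000,000: 0.03190 × $400,000,000 = $12,760,000.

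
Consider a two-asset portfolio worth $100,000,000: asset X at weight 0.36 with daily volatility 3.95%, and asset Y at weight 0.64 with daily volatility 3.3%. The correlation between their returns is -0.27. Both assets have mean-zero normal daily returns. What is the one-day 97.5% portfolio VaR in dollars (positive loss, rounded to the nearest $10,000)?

σ_p² = 0.36²·3.95² + 0.64²·3.3² + 2·-0.27·0.36·0.64·3.95·3.3 = 4.8609 (%²).
σ_p = √4.8609 = 2.205%.
At 97.5%, z = 1.960.
VaR = 1.960 × 2.205% = 4.322%; on $100,000,000 that is $4,322,000.

$4,320,000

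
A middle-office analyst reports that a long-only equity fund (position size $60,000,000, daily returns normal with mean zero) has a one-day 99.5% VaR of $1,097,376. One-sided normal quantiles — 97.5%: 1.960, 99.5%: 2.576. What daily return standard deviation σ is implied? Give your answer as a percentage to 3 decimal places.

VaR as a fraction: $1,097,376 / $60,000,000 = 1.829%.
σ = VaR / z = 1.829% / 2.576 = 0.710%.

0.710%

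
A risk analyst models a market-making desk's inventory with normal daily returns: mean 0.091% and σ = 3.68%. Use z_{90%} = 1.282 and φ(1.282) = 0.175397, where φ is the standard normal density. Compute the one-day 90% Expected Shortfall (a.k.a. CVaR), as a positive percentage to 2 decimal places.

6.36%

Tail multiplier: φ(z)/(1−α) = 0.175397 / 0.1 = 1.754.
ES = −(0.091%) + 3.68% × 1.754 = 6.364%.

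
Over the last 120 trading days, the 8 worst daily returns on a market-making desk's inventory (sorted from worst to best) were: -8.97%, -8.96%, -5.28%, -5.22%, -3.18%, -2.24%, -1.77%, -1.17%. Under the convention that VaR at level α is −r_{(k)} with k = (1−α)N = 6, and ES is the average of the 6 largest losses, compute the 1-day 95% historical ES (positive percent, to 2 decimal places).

5.64%

The 6 worst returns sum to -33.85%.
ES = −(-33.85%) / 6 = 5.6416…% ≈ 5.64%.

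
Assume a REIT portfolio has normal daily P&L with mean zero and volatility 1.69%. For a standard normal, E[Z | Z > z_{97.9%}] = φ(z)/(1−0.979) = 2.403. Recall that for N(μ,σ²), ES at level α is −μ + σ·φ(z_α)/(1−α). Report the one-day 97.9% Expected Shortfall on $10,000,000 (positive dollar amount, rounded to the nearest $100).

ES = 1.69% × 2.403 = 4.061%.
On $10,000,000: 0.04061 × $10,000,000 = $406,100.

$406,100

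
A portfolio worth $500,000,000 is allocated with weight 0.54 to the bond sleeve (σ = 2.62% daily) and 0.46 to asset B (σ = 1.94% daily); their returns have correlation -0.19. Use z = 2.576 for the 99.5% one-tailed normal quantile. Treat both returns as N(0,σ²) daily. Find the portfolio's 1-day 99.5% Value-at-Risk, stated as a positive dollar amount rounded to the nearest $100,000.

σ_p² = 0.54²·2.62² + 0.46²·1.94² + 2·-0.19·0.54·0.46·2.62·1.94 = 2.3183 (%²).
σ_p = √2.3183 = 1.523%.
VaR = 2.576 × 1.523% = 3.923%; on $500,000,000 that is $19,615,000.

$19,600,000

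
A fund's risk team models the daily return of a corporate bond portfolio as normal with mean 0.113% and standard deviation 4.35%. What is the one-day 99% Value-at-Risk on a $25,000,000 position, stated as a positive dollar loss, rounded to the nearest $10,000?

At 99% one-sided, z = 2.326.
VaR = −μ + z·σ = −(0.113%) + 2.326 × 4.35% = 10.005%.
On $25,000,000: 0.10005 × $25,000,000 = $2,501,250.

$2,500,000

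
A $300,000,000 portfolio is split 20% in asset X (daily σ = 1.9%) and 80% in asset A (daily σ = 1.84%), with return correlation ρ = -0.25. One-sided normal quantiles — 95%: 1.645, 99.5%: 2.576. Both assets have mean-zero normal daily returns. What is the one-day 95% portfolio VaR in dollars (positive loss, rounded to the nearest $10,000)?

σ_p² = 0.2²·1.9² + 0.8²·1.84² + 2·-0.25·0.2·0.8·1.9·1.84 = 2.0315 (%²).
σ_p = √2.0315 = 1.425%.
VaR = 1.645 × 1.425% = 2.344%; on $300,000,000 that is $7,032,000.

$7,030,000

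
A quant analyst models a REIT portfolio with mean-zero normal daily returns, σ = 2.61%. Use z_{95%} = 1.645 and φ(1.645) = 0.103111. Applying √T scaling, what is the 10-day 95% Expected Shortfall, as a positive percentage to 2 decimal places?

17.02%

σ_{10d} = 2.61% × √10 = 8.254%.
ES multiplier = φ(z)/(1−α) = 0.103111/0.05 = 2.062.
ES = 8.254% × 2.062 = 17.020%.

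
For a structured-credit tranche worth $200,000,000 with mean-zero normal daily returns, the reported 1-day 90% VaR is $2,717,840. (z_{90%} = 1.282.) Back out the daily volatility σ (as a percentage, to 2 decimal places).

1.06%

VaR as a fraction: $2,717,840 / $200,000,000 = 1.359%.
σ = VaR / z = 1.359% / 1.282 = 1.060%.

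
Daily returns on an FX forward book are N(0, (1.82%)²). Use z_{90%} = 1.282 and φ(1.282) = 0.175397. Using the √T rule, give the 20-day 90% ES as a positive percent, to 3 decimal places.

σ_{20d} = 1.82% × √20 = 8.139%.
ES multiplier = φ(z)/(1−α) = 0.175397/0.1 = 1.754.
ES = 8.139% × 1.754 = 14.276%.

14.276%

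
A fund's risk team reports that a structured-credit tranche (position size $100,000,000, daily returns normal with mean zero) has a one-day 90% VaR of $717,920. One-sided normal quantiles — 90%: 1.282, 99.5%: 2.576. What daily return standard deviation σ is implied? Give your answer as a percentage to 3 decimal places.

0.560%

VaR as a fraction: $717,920 / $100,000,000 = 0.718%.
σ = VaR / z = 0.718% / 1.282 = 0.560%.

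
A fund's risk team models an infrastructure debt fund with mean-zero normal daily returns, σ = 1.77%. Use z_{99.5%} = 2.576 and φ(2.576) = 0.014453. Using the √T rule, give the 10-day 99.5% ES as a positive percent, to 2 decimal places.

σ_{10d} = 1.77% × √10 = 5.597%.
ES multiplier = φ(z)/(1−α) = 0.014453/0.005 = 2.891.
ES = 5.597% × 2.891 = 16.181%.

16.18%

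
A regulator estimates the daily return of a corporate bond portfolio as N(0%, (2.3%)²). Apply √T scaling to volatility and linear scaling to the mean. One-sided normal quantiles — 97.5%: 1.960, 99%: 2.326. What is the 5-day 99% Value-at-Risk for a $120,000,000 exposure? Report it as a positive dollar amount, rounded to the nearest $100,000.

σ_{5d} = 2.3% × √5 = 5.143%.
VaR = 2.326 × 5.143% = 11.963%.
On $120,000,000: 0.11963 × $120,000,000 = $14,355,600.

$14,400,000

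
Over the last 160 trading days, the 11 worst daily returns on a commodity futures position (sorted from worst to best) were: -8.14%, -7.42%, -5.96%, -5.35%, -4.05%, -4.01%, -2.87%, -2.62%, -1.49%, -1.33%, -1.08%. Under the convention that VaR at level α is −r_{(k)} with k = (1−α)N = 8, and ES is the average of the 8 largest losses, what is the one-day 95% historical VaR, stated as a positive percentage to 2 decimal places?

2.62%

k = 8; the 8th lowest return is -2.62%, so VaR = 2.62%.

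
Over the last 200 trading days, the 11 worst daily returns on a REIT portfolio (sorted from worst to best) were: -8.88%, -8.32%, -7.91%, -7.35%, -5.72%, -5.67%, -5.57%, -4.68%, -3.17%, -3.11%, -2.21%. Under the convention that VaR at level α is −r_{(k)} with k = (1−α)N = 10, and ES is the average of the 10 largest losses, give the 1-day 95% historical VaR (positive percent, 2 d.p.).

3.11%

k = 10; the 10th lowest return is -3.11%, so VaR = 3.11%.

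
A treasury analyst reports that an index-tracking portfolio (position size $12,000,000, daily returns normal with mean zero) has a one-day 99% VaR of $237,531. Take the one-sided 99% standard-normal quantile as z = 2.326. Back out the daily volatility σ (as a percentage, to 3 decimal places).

0.851%

VaR as a fraction: $237,531 / $12,000,000 = 1.979%.
σ = VaR / z = 1.979% / 2.326 = 0.851%.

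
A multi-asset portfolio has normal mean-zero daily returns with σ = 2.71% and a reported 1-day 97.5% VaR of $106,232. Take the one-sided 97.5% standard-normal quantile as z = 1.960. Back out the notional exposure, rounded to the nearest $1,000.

$2,000,000

VaR as a fraction of value: z·σ = 1.960 × 2.71% = 5.3116%.
Position = $106,232 / 0.053116 = $2,000,000.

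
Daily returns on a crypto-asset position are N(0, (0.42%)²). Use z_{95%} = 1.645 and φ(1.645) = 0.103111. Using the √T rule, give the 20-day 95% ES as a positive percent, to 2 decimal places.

σ_{20d} = 0.42% × √20 = 1.878%.
ES multiplier = φ(z)/(1−α) = 0.103111/0.05 = 2.062.
ES = 1.878% × 2.062 = 3.872%.

3.87%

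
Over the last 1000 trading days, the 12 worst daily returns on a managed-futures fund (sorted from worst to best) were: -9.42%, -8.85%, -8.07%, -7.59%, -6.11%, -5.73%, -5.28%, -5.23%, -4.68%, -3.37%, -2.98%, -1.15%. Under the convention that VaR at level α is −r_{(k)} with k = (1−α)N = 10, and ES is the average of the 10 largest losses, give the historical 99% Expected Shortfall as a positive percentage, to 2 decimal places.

The 10 worst returns sum to -64.33%.
ES = −(-64.33%) / 10 = 6.433% ≈ 6.43%.

6.43%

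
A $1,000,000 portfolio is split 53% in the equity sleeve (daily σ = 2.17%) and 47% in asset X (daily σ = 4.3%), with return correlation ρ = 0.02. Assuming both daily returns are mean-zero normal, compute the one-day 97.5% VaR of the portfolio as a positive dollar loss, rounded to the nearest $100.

σ_p² = 0.53²·2.17² + 0.47²·4.3² + 2·0.02·0.53·0.47·2.17·4.3 = 5.5001 (%²).
σ_p = √5.5001 = 2.345%.
At 97.5%, z = 1.960.
VaR = 1.960 × 2.345% = 4.596%; on $1,000,000 that is $45,960.

$46,000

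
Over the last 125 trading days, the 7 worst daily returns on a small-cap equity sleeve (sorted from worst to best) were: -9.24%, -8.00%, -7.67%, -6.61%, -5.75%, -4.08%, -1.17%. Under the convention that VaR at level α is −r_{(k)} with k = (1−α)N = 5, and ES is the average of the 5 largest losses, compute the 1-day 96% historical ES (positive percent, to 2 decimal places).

7.45%

The 5 worst returns sum to -37.27%.
ES = −(-37.27%) / 5 = 7.454% ≈ 7.45%.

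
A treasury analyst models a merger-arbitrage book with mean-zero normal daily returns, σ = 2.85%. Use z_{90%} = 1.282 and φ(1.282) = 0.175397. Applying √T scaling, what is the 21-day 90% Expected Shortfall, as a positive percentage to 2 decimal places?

22.91%

σ_{21d} = 2.85% × √21 = 13.060%.
ES multiplier = φ(z)/(1−α) = 0.175397/0.1 = 1.754.
ES = 13.060% × 1.754 = 22.907%.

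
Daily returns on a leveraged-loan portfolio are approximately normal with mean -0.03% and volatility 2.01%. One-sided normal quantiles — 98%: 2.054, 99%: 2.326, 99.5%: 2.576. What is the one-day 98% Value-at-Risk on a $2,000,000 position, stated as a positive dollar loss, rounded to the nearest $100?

$83,200

VaR = −μ + z·σ = −(-0.03%) + 2.054 × 2.01% = 4.159%.
On $2,000,000: 0.04159 × $2,000,000 = $83,180.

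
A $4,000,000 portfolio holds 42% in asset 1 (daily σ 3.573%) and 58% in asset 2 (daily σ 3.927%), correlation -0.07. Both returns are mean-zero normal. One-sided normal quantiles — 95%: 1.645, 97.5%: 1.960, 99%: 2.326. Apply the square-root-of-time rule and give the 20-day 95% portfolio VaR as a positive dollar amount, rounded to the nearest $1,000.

σ_p = √(0.42²·3.573² + 0.58²·3.927² + 2·-0.07·0.42·0.58·3.573·3.927) = 2.638%.
σ_{20d} = 2.638% × √20 = 11.797%.
VaR = 1.645 × 11.797% = 19.406%; on $4,000,000 that is $776,240.

$776,000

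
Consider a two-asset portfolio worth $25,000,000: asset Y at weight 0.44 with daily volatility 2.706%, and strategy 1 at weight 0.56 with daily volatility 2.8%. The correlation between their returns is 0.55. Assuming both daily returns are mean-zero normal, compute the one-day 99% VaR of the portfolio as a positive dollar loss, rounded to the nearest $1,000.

σ_p² = 0.44²·2.706² + 0.56²·2.8² + 2·0.55·0.44·0.56·2.706·2.8 = 5.9299 (%²).
σ_p = √5.9299 = 2.435%.
At 99%, z = 2.326.
VaR = 2.326 × 2.435% = 5.664%; on $25,000,000 that is $1,416,000.

$1,416,000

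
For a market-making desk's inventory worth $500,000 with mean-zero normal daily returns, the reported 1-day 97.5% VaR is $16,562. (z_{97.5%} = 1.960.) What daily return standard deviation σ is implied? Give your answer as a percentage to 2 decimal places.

1.69%

VaR as a fraction: $16,562 / $500,000 = 3.312%.
σ = VaR / z = 3.312% / 1.960 = 1.690%.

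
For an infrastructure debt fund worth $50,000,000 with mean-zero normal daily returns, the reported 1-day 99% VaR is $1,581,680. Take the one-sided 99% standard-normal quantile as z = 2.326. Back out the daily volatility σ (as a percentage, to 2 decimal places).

1.36%

VaR as a fraction: $1,581,680 / $50,000,000 = 3.163%.
σ = VaR / z = 3.163% / 2.326 = 1.360%.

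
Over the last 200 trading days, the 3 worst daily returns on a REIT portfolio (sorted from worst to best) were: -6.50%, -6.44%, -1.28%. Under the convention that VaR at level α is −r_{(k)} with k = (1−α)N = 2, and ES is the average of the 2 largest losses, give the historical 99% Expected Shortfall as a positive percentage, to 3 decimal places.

The 2 worst returns sum to -12.94%.
ES = −(-12.94%) / 2 = 6.47% ≈ 6.470%.

6.470%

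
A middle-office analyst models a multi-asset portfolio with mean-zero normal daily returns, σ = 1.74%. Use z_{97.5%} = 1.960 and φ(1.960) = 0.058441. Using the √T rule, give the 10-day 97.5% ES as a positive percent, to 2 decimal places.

12.86%

σ_{10d} = 1.74% × √10 = 5.502%.
ES multiplier = φ(z)/(1−α) = 0.058441/0.025 = 2.338.
ES = 5.502% × 2.338 = 12.864%.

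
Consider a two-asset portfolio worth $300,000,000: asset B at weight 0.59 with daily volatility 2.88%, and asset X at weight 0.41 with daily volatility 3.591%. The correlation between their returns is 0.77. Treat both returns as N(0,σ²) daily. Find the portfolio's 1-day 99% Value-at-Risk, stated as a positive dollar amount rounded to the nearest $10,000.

$20,830,000

σ_p² = 0.59²·2.88² + 0.41²·3.591² + 2·0.77·0.59·0.41·2.88·3.591 = 8.9077 (%²).
σ_p = √8.9077 = 2.985%.
At 99%, z = 2.326.
VaR = 2.326 × 2.985% = 6.943%; on $300,000,000 that is $20,829,000.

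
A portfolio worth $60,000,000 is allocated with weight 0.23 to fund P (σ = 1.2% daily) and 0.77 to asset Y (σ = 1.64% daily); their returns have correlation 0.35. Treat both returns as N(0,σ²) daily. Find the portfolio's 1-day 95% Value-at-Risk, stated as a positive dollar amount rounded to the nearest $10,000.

σ_p² = 0.23²·1.2² + 0.77²·1.64² + 2·0.35·0.23·0.77·1.2·1.64 = 1.9148 (%²).
σ_p = √1.9148 = 1.384%.
At 95%, z = 1.645.
VaR = 1.645 × 1.384% = 2.277%; on $60,000,000 that is $1,366,200.

$1,370,000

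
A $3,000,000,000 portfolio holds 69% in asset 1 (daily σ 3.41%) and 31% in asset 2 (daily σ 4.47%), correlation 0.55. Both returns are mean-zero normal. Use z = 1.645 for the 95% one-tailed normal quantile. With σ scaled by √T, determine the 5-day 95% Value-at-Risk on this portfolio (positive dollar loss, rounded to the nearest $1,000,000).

$367,000,000

σ_p = √(0.69²·3.41² + 0.31²·4.47² + 2·0.55·0.69·0.31·3.41·4.47) = 3.323%.
σ_{5d} = 3.323% × √5 = 7.430%.
VaR = 1.645 × 7.430% = 12.222%; on $3,000,000,000 that is $366,660,000.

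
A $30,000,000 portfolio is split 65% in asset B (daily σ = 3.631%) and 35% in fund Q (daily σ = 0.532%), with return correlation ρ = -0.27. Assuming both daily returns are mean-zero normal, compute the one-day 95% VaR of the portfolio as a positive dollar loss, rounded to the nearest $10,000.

$1,140,000

σ_p² = 0.65²·3.631² + 0.35²·0.532² + 2·-0.27·0.65·0.35·3.631·0.532 = 5.3677 (%²).
σ_p = √5.3677 = 2.317%.
At 95%, z = 1.645.
VaR = 1.645 × 2.317% = 3.811%; on $30,000,000 that is $1,143,300.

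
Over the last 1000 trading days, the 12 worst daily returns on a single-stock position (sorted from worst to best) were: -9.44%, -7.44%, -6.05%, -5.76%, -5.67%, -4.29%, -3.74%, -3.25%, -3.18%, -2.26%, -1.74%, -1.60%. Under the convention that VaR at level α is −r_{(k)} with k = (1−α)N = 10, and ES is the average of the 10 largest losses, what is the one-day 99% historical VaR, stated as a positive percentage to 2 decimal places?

2.26%

k = 10; the 10th lowest return is -2.26%, so VaR = 2.26%.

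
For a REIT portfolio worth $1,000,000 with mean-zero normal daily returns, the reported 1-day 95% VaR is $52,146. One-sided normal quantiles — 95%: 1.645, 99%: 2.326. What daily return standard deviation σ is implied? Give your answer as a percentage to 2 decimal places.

3.17%

VaR as a fraction: $52,146 / $1,000,000 = 5.215%.
σ = VaR / z = 5.215% / 1.645 = 3.170%.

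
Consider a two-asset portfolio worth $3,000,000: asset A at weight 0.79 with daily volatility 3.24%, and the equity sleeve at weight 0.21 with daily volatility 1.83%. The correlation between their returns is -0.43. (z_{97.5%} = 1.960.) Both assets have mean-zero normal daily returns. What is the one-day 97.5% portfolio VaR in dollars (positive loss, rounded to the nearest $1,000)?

σ_p² = 0.79²·3.24² + 0.21²·1.83² + 2·-0.43·0.79·0.21·3.24·1.83 = 5.8533 (%²).
σ_p = √5.8533 = 2.419%.
VaR = 1.960 × 2.419% = 4.741%; on $3,000,000 that is $142,230.

$142,000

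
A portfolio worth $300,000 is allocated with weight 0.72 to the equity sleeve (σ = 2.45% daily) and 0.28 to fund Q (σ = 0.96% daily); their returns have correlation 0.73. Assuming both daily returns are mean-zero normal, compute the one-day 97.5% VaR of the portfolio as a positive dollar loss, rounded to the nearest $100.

σ_p² = 0.72²·2.45² + 0.28²·0.96² + 2·0.73·0.72·0.28·2.45·0.96 = 3.8762 (%²).
σ_p = √3.8762 = 1.969%.
At 97.5%, z = 1.960.
VaR = 1.960 × 1.969% = 3.859%; on $300,000 that is $11,577.

$11,600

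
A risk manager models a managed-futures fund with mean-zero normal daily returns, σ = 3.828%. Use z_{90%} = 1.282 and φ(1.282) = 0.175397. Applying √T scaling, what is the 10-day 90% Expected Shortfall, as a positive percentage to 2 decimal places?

σ_{10d} = 3.828% × √10 = 12.105%.
ES multiplier = φ(z)/(1−α) = 0.175397/0.1 = 1.754.
ES = 12.105% × 1.754 = 21.232%.

21.23%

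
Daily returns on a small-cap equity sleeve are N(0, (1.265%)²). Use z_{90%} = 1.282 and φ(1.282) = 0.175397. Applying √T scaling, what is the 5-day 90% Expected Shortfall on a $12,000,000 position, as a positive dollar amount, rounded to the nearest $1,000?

σ_{5d} = 1.265% × √5 = 2.829%.
ES multiplier = φ(z)/(1−α) = 0.175397/0.1 = 1.754.
ES = 2.829% × 1.754 = 4.962%; on $12,000,000: $595,440.

$595,000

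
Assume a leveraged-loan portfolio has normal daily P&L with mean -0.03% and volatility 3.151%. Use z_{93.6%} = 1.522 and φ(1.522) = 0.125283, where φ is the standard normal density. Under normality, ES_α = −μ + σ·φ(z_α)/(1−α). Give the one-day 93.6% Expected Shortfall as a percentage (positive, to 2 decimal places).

Tail multiplier: φ(z)/(1−α) = 0.125283 / 0.064 = 1.958.
ES = −(-0.03%) + 3.151% × 1.958 = 6.200%.

6.20%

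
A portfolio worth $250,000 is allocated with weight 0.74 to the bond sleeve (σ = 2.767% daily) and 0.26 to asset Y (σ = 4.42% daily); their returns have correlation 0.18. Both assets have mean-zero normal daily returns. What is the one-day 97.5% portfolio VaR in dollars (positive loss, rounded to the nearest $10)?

$12,360

σ_p² = 0.74²·2.767² + 0.26²·4.42² + 2·0.18·0.74·0.26·2.767·4.42 = 6.3604 (%²).
σ_p = √6.3604 = 2.522%.
At 97.5%, z = 1.960.
VaR = 1.960 × 2.522% = 4.943%; on $250,000 that is $12,357.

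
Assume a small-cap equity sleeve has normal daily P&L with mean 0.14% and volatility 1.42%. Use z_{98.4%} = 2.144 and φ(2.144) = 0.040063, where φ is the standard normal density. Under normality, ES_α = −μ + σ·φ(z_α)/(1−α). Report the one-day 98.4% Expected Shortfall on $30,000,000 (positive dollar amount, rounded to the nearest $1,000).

Tail multiplier: φ(z)/(1−α) = 0.040063 / 0.016 = 2.504.
ES = −(0.14%) + 1.42% × 2.504 = 3.416%.
On $30,000,000: 0.03416 × $30,000,000 = $1,024,800.

$1,025,000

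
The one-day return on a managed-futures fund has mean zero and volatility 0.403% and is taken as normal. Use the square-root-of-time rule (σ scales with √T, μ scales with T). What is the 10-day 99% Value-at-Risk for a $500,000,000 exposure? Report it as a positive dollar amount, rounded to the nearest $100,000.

$14,800,000

At 99%, z = 2.326.
σ_{10d} = 0.403% × √10 = 1.274%.
VaR = 2.326 × 1.274% = 2.963%.
On $500,000,000: 0.02963 × $500,000,000 = $14,815,000.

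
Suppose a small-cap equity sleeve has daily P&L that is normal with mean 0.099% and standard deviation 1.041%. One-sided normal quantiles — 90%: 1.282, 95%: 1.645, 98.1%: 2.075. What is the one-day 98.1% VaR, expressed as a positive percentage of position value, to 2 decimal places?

VaR = −μ + z·σ = −(0.099%) + 2.075 × 1.041% = 2.061%.

2.06%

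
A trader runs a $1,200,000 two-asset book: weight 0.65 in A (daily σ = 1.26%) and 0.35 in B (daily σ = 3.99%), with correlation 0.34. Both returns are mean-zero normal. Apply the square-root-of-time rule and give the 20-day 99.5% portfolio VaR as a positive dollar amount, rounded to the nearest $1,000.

$255,000

σ_p = √(0.65²·1.26² + 0.35²·3.99² + 2·0.34·0.65·0.35·1.26·3.99) = 1.844%.
σ_{20d} = 1.844% × √20 = 8.247%.
z(99.5%) = 2.576.
VaR = 2.576 × 8.247% = 21.244%; on $1,200,000 that is $254,928.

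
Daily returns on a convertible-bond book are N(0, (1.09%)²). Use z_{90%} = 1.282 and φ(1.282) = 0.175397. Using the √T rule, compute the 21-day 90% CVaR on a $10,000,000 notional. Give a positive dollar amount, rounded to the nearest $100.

σ_{21d} = 1.09% × √21 = 4.995%.
ES multiplier = φ(z)/(1−α) = 0.175397/0.1 = 1.754.
ES = 4.995% × 1.754 = 8.761%; on $10,000,000: $876,100.

$876,100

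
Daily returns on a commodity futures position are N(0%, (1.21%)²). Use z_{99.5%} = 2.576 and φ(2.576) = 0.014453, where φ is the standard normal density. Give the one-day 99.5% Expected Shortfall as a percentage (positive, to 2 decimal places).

3.50%

Tail multiplier: φ(z)/(1−α) = 0.014453 / 0.005 = 2.891.
ES = 1.21% × 2.891 = 3.498%.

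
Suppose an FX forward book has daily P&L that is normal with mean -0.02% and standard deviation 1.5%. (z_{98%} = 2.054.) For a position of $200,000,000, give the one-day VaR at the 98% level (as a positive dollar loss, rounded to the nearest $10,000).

VaR = −μ + z·σ = −(-0.02%) + 2.054 × 1.5% = 3.101%.
On $200,000,000: 0.03101 × $200,000,000 = $6,202,000.

$6,200,000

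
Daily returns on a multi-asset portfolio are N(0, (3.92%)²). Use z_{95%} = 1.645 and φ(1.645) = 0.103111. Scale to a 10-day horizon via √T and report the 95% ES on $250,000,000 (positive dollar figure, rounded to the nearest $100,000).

$63,900,000

σ_{10d} = 3.92% × √10 = 12.396%.
ES multiplier = φ(z)/(1−α) = 0.103111/0.05 = 2.062.
ES = 12.396% × 2.062 = 25.561%; on $250,000,000: $63,902,500.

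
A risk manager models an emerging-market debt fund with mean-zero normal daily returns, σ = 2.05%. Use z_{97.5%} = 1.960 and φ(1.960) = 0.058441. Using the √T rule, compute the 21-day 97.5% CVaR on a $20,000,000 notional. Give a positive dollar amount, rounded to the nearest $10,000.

σ_{21d} = 2.05% × √21 = 9.394%.
ES multiplier = φ(z)/(1−α) = 0.058441/0.025 = 2.338.
ES = 9.394% × 2.338 = 21.963%; on $20,000,000: $4,392,600.

$4,390,000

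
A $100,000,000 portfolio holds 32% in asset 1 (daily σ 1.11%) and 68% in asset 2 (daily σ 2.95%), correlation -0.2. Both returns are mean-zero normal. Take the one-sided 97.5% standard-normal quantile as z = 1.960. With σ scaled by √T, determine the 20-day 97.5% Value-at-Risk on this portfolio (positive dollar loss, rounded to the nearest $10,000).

σ_p = √(0.32²·1.11² + 0.68²·2.95² + 2·-0.2·0.32·0.68·1.11·2.95) = 1.966%.
σ_{20d} = 1.966% × √20 = 8.792%.
VaR = 1.960 × 8.792% = 17.232%; on $100,000,000 that is $17,232,000.

$17,230,000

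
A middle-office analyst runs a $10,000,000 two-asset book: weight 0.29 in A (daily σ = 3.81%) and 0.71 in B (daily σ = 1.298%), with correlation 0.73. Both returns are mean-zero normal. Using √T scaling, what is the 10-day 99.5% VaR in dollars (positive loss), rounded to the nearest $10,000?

σ_p = √(0.29²·3.81² + 0.71²·1.298² + 2·0.73·0.29·0.71·3.81·1.298) = 1.886%.
σ_{10d} = 1.886% × √10 = 5.964%.
z(99.5%) = 2.576.
VaR = 2.576 × 5.964% = 15.363%; on $10,000,000 that is $1,536,300.

$1,540,000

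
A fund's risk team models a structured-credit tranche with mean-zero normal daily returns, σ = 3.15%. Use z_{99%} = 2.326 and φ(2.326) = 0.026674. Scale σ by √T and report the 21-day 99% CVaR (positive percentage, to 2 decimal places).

σ_{21d} = 3.15% × √21 = 14.435%.
ES multiplier = φ(z)/(1−α) = 0.026674/0.01 = 2.667.
ES = 14.435% × 2.667 = 38.498%.

38.50%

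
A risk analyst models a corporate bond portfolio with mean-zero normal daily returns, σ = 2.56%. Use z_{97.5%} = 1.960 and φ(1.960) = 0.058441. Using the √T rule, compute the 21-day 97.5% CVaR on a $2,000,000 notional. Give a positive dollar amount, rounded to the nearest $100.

σ_{21d} = 2.56% × √21 = 11.731%.
ES multiplier = φ(z)/(1−α) = 0.058441/0.025 = 2.338.
ES = 11.731% × 2.338 = 27.427%; on $2,000,000: $548,540.

$548,500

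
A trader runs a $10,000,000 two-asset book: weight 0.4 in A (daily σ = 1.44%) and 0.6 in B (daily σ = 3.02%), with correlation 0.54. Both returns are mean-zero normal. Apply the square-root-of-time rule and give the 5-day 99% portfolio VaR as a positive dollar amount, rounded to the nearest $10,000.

$1,130,000

σ_p = √(0.4²·1.44² + 0.6²·3.02² + 2·0.54·0.4·0.6·1.44·3.02) = 2.178%.
σ_{5d} = 2.178% × √5 = 4.870%.
z(99%) = 2.326.
VaR = 2.326 × 4.870% = 11.328%; on $10,000,000 that is $1,132,800.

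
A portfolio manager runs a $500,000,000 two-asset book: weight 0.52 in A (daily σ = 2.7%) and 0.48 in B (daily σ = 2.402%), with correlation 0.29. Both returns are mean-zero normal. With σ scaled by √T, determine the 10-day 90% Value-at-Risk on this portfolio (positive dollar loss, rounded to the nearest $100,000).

$41,700,000

σ_p = √(0.52²·2.7² + 0.48²·2.402² + 2·0.29·0.52·0.48·2.7·2.402) = 2.059%.
σ_{10d} = 2.059% × √10 = 6.511%.
z(90%) = 1.282.
VaR = 1.282 × 6.511% = 8.347%; on $500,000,000 that is $41,735,000.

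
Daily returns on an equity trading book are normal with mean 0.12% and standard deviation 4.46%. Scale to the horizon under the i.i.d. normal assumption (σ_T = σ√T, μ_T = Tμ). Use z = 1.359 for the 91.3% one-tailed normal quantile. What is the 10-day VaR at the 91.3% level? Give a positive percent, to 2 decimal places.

σ_{10d} = 4.46% × √10 = 14.104%; μ_{10d} = 10 × 0.12% = 1.200%.
VaR = −(1.200%) + 1.359 × 14.104% = 17.967%.

17.97%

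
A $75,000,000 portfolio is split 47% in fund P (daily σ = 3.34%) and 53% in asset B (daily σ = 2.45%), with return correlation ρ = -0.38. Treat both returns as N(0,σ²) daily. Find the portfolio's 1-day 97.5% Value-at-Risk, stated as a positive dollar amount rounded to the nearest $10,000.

$2,370,000

σ_p² = 0.47²·3.34² + 0.53²·2.45² + 2·-0.38·0.47·0.53·3.34·2.45 = 2.6012 (%²).
σ_p = √2.6012 = 1.613%.
At 97.5%, z = 1.960.
VaR = 1.960 × 1.613% = 3.161%; on $75,000,000 that is $2,370,750.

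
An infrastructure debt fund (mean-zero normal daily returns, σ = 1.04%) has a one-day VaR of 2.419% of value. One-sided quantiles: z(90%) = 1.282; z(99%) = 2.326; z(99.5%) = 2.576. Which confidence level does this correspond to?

99%

Implied z = VaR/σ = 2.419 / 1.04 = 2.326.
This matches z(99%) = 2.326.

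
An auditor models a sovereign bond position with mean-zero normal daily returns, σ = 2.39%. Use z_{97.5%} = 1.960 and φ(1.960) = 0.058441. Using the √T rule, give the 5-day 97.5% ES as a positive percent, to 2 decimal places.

12.49%

σ_{5d} = 2.39% × √5 = 5.344%.
ES multiplier = φ(z)/(1−α) = 0.058441/0.025 = 2.338.
ES = 5.344% × 2.338 = 12.494%.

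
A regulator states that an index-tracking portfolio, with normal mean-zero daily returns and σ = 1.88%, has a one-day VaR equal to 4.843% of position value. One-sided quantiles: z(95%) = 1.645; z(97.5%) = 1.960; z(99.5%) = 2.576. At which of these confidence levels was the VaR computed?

Implied z = VaR/σ = 4.843 / 1.88 = 2.576.
This matches z(99.5%) = 2.576.

99.5%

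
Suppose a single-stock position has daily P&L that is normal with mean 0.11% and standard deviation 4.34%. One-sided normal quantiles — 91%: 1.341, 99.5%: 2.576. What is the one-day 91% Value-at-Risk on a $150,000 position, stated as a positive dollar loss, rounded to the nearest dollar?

VaR = −μ + z·σ = −(0.11%) + 1.341 × 4.34% = 5.710%.
On $150,000: 0.05710 × $150,000 = $8,565.

$8,565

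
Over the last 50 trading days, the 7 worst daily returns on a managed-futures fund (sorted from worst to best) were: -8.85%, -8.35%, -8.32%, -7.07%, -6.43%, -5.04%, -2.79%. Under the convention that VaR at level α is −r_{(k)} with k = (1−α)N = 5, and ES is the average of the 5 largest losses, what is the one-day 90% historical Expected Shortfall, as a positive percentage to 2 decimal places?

7.80%

The 5 worst returns sum to -39.02%.
ES = −(-39.02%) / 5 = 7.804% ≈ 7.80%.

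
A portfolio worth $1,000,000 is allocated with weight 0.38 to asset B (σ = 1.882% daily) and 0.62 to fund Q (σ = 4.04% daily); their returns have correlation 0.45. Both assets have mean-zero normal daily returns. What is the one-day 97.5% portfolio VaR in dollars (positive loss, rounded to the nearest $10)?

$56,800

σ_p² = 0.38²·1.882² + 0.62²·4.04² + 2·0.45·0.38·0.62·1.882·4.04 = 8.3977 (%²).
σ_p = √8.3977 = 2.898%.
At 97.5%, z = 1.960.
VaR = 1.960 × 2.898% = 5.680%; on $1,000,000 that is $56,800.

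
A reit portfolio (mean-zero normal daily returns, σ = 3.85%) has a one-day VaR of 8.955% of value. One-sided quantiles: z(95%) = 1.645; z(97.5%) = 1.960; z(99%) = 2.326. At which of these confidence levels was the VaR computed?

Implied z = VaR/σ = 8.955 / 3.85 = 2.326.
This matches z(99%) = 2.326.

99%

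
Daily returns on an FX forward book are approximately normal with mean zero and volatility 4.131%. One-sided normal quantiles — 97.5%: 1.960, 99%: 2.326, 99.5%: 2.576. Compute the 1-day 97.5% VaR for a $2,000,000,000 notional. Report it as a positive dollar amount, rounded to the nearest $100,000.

$161,900,000

VaR = z·σ = 1.960 × 4.131% = 8.097%.
On $2,000,000,000: 0.08097 × $2,000,000,000 = $161,940,000.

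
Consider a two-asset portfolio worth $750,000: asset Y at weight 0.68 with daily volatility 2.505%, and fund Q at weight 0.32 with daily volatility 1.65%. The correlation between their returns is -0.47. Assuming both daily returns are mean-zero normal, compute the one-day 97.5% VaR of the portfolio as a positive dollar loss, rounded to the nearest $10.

$22,460

σ_p² = 0.68²·2.505² + 0.32²·1.65² + 2·-0.47·0.68·0.32·2.505·1.65 = 2.3349 (%²).
σ_p = √2.3349 = 1.528%.
At 97.5%, z = 1.960.
VaR = 1.960 × 1.528% = 2.995%; on $750,000 that is $22,462.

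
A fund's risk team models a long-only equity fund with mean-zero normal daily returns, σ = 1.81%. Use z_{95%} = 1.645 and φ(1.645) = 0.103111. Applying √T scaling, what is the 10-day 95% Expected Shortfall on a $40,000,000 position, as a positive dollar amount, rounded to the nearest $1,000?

$4,721,000

σ_{10d} = 1.81% × √10 = 5.724%.
ES multiplier = φ(z)/(1−α) = 0.103111/0.05 = 2.062.
ES = 5.724% × 2.062 = 11.803%; on $40,000,000: $4,721,200.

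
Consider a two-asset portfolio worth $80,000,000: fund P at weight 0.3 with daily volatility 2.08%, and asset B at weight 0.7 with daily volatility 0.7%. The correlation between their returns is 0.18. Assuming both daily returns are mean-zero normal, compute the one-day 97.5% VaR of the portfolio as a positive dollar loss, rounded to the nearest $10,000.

σ_p² = 0.3²·2.08² + 0.7²·0.7² + 2·0.18·0.3·0.7·2.08·0.7 = 0.7395 (%²).
σ_p = √0.7395 = 0.860%.
At 97.5%, z = 1.960.
VaR = 1.960 × 0.860% = 1.686%; on $80,000,000 that is $1,348,800.

$1,350,000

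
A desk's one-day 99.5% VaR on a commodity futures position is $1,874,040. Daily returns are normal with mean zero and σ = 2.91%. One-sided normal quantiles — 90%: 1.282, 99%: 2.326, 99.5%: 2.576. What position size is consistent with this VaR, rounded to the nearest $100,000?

VaR as a fraction of value: z·σ = 2.576 × 2.91% = 7.49616%.
Position = $1,874,040 / 0.0749616 = $25,000,000.

$25,000,000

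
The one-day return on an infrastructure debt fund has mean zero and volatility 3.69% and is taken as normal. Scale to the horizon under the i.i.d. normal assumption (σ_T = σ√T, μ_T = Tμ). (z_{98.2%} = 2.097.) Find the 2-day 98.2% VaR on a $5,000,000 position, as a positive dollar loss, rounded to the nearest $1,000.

σ_{2d} = 3.69% × √2 = 5.218%.
VaR = 2.097 × 5.218% = 10.942%.
On $5,000,000: 0.10942 × $5,000,000 = $547,100.

$547,000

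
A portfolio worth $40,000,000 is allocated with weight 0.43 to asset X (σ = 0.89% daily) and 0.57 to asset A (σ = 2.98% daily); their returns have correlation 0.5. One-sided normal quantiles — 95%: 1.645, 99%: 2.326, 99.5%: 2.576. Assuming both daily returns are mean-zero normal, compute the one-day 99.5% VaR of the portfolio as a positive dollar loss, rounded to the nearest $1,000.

$1,977,000

σ_p² = 0.43²·0.89² + 0.57²·2.98² + 2·0.5·0.43·0.57·0.89·2.98 = 3.6818 (%²).
σ_p = √3.6818 = 1.919%.
VaR = 2.576 × 1.919% = 4.943%; on $40,000,000 that is $1,977,200.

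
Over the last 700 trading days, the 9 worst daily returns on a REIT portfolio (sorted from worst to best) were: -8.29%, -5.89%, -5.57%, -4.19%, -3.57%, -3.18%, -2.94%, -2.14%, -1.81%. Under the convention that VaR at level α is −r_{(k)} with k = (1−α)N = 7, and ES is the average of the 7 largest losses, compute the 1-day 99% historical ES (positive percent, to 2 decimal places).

The 7 worst returns sum to -33.63%.
ES = −(-33.63%) / 7 = 4.8042…% ≈ 4.80%.

4.80%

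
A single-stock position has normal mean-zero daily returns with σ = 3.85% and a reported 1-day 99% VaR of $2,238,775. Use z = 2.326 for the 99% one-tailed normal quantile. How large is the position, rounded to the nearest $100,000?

VaR as a fraction of value: z·σ = 2.326 × 3.85% = 8.9551%.
Position = $2,238,775 / 0.089551 = $25,000,000.

$25,000,000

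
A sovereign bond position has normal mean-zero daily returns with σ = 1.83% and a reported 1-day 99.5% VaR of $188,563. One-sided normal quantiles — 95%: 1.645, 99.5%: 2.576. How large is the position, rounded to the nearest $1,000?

$4,000,000

VaR as a fraction of value: z·σ = 2.576 × 1.83% = 4.71408%.
Position = $188,563 / 0.0471408 = $3,999,996.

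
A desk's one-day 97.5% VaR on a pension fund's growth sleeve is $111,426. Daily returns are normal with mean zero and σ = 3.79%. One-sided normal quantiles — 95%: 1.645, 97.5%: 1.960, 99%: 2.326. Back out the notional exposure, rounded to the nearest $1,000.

$1,500,000

VaR as a fraction of value: z·σ = 1.960 × 3.79% = 7.4284%.
Position = $111,426 / 0.074284 = $1,500,000.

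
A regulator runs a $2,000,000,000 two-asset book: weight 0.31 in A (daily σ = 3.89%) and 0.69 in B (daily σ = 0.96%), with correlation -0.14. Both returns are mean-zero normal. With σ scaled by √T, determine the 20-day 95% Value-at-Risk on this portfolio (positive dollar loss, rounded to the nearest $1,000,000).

$190,000,000

σ_p = √(0.31²·3.89² + 0.69²·0.96² + 2·-0.14·0.31·0.69·3.89·0.96) = 1.292%.
σ_{20d} = 1.292% × √20 = 5.778%.
z(95%) = 1.645.
VaR = 1.645 × 5.778% = 9.505%; on $2,000,000,000 that is $190,100,000.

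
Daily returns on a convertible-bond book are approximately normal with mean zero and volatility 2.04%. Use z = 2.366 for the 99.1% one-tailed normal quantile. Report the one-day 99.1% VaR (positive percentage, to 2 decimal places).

VaR = z·σ = 2.366 × 2.04% = 4.827%.

4.83%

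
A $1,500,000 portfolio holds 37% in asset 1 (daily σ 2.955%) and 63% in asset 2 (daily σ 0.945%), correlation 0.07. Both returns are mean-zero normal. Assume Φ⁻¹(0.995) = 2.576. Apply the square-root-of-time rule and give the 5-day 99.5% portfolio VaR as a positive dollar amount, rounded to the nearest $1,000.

σ_p = √(0.37²·2.955² + 0.63²·0.945² + 2·0.07·0.37·0.63·2.955·0.945) = 1.281%.
σ_{5d} = 1.281% × √5 = 2.864%.
VaR = 2.576 × 2.864% = 7.378%; on $1,500,000 that is $110,670.

$111,000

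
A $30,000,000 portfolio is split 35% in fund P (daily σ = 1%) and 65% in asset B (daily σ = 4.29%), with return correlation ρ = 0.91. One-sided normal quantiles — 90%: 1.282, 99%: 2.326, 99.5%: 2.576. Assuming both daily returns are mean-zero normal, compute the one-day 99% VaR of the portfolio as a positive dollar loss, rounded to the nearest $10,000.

σ_p² = 0.35²·1² + 0.65²·4.29² + 2·0.91·0.35·0.65·1·4.29 = 9.6745 (%²).
σ_p = √9.6745 = 3.110%.
VaR = 2.326 × 3.110% = 7.234%; on $30,000,000 that is $2,170,200.

$2,170,000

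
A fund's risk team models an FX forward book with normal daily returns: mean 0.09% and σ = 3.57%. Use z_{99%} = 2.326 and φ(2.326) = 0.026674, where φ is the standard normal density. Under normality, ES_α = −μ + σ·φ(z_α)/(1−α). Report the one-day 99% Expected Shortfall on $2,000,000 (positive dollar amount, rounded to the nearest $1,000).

Tail multiplier: φ(z)/(1−α) = 0.026674 / 0.01 = 2.667.
ES = −(0.09%) + 3.57% × 2.667 = 9.431%.
On $2,000,000: 0.09431 × $2,000,000 = $188,620.

$189,000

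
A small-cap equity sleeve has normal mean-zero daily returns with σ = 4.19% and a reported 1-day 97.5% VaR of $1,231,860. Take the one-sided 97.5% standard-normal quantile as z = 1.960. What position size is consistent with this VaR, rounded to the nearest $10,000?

$15,000,000

VaR as a fraction of value: z·σ = 1.960 × 4.19% = 8.2124%.
Position = $1,231,860 / 0.082124 = $15,000,000.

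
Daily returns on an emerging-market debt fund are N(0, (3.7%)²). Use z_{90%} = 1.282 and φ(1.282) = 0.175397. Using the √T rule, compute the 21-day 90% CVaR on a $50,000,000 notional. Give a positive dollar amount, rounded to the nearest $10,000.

σ_{21d} = 3.7% × √21 = 16.956%.
ES multiplier = φ(z)/(1−α) = 0.175397/0.1 = 1.754.
ES = 16.956% × 1.754 = 29.741%; on $50,000,000: $14,870,500.

$14,870,000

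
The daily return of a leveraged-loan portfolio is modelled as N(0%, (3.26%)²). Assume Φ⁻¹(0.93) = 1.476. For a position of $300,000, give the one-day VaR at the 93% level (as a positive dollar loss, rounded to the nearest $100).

VaR = z·σ = 1.476 × 3.26% = 4.812%.
On $300,000: 0.04812 × $300,000 = $14,436.

$14,400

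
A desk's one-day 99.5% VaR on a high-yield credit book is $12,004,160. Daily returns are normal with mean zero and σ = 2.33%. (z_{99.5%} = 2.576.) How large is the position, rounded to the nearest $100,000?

$200,000,000

VaR as a fraction of value: z·σ = 2.576 × 2.33% = 6.00208%.
Position = $12,004,160 / 0.0600208 = $200,000,000.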